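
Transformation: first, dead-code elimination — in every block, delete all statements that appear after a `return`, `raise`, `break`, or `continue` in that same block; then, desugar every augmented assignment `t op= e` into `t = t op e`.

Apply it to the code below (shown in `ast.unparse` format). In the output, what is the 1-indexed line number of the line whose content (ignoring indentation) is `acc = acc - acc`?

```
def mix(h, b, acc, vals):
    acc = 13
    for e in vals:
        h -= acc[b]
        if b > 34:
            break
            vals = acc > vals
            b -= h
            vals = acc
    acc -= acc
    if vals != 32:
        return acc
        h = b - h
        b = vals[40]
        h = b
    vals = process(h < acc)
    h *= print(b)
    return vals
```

7

Transformed code:
def mix(h, b, acc, vals):
    acc = 13
    for e in vals:
        h = h - acc[b]
        if b > 34:
            break
    acc = acc - acc
    if vals != 32:
        return acc
    vals = process(h < acc)
    h = h * print(b)
    return vals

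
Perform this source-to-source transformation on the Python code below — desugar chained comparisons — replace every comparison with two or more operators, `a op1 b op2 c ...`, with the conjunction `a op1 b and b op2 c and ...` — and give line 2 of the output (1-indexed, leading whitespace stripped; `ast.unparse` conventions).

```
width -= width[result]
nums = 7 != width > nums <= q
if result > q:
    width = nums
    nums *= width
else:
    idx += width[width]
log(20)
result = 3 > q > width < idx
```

Transformed code:
width -= width[result]
nums = 7 != width and width > nums and (nums <= q)
if result > q:
    width = nums
    nums *= width
else:
    idx += width[width]
log(20)
result = 3 > q and q > width and (width < idx)

nums = 7 != width and width > nums and (nums <= q)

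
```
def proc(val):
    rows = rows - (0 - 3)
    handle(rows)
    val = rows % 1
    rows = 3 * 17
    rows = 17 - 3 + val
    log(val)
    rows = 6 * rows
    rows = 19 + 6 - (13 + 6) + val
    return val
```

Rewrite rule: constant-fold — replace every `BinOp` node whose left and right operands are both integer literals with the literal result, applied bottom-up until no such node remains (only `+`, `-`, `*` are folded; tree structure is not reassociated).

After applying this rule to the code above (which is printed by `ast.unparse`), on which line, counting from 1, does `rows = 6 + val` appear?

9

Transformed code:
def proc(val):
    rows = rows - -3
    handle(rows)
    val = rows % 1
    rows = 51
    rows = 14 + val
    log(val)
    rows = 6 * rows
    rows = 6 + val
    return val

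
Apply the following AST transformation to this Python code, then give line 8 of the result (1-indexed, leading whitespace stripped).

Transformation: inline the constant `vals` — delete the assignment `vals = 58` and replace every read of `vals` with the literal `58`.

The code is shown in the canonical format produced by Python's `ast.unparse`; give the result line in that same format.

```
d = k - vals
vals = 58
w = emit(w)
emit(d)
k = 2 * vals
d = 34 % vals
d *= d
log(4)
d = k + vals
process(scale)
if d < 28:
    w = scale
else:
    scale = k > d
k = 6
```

Transformed code:
d = k - 58
w = emit(w)
emit(d)
k = 2 * 58
d = 34 % 58
d *= d
log(4)
d = k + 58
process(scale)
if d < 28:
    w = scale
else:
    scale = k > d
k = 6

d = k + 58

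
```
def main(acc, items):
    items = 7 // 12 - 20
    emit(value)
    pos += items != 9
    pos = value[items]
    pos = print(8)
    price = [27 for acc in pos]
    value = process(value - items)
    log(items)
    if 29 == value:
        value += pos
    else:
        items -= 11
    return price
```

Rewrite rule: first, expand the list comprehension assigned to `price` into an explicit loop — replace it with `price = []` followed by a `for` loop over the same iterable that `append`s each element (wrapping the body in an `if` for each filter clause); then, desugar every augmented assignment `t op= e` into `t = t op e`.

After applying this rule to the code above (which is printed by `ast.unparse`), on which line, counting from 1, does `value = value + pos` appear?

13

Transformed code:
def main(acc, items):
    items = 7 // 12 - 20
    emit(value)
    pos = pos + (items != 9)
    pos = value[items]
    pos = print(8)
    price = []
    for acc in pos:
        price.append(27)
    value = process(value - items)
    log(items)
    if 29 == value:
        value = value + pos
    else:
        items = items - 11
    return price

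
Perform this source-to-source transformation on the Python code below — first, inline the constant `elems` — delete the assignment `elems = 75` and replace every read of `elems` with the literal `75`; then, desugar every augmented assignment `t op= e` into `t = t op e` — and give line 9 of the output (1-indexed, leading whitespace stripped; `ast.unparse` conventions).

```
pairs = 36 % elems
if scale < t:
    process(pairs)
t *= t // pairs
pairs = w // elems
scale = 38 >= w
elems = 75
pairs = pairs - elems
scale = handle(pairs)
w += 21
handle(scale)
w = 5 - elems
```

w = w + 21

Transformed code:
pairs = 36 % 75
if scale < t:
    process(pairs)
t = t * (t // pairs)
pairs = w // 75
scale = 38 >= w
pairs = pairs - 75
scale = handle(pairs)
w = w + 21
handle(scale)
w = 5 - 75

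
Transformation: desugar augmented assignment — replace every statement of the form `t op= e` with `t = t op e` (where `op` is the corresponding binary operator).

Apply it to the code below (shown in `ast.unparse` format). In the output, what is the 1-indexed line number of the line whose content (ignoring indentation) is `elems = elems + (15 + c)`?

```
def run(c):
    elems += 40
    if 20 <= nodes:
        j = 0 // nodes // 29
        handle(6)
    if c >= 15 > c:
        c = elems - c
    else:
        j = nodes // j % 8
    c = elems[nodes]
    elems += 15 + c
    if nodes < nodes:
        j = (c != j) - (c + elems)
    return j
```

11

Transformed code:
def run(c):
    elems = elems + 40
    if 20 <= nodes:
        j = 0 // nodes // 29
        handle(6)
    if c >= 15 > c:
        c = elems - c
    else:
        j = nodes // j % 8
    c = elems[nodes]
    elems = elems + (15 + c)
    if nodes < nodes:
        j = (c != j) - (c + elems)
    return j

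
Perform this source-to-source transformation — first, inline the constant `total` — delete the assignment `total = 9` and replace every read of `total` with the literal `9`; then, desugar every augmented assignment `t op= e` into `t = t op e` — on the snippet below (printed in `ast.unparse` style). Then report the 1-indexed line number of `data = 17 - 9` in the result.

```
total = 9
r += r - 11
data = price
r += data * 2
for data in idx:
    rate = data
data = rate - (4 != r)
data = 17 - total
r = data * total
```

Transformed code:
r = r + (r - 11)
data = price
r = r + data * 2
for data in idx:
    rate = data
data = rate - (4 != r)
data = 17 - 9
r = data * 9

7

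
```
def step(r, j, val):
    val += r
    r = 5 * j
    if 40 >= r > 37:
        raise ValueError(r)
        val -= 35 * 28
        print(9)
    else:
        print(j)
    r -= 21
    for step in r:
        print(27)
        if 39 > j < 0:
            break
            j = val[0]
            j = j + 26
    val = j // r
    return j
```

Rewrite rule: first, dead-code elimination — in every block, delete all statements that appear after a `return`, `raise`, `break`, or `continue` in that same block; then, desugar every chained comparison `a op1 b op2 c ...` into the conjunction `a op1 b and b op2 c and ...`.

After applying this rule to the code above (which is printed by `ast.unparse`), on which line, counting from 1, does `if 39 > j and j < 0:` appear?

11

Transformed code:
def step(r, j, val):
    val += r
    r = 5 * j
    if 40 >= r and r > 37:
        raise ValueError(r)
    else:
        print(j)
    r -= 21
    for step in r:
        print(27)
        if 39 > j and j < 0:
            break
    val = j // r
    return j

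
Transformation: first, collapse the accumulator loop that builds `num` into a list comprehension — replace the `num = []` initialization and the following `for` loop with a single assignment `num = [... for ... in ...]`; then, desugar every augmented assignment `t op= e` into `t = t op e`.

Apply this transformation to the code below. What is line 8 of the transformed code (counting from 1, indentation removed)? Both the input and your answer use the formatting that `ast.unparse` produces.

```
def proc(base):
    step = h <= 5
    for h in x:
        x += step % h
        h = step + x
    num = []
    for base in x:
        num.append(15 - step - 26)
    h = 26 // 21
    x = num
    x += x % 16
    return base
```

Transformed code:
def proc(base):
    step = h <= 5
    for h in x:
        x = x + step % h
        h = step + x
    num = [15 - step - 26 for base in x]
    h = 26 // 21
    x = num
    x = x + x % 16
    return base

x = num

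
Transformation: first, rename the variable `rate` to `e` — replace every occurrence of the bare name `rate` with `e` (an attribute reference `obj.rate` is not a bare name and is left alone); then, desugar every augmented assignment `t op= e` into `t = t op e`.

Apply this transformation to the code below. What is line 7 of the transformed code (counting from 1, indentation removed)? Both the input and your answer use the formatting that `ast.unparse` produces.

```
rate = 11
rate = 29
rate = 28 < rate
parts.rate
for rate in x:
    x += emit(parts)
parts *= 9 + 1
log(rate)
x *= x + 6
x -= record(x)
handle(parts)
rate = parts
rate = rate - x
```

Transformed code:
e = 11
e = 29
e = 28 < e
parts.rate
for e in x:
    x = x + emit(parts)
parts = parts * (9 + 1)
log(e)
x = x * (x + 6)
x = x - record(x)
handle(parts)
e = parts
e = e - x

parts = parts * (9 + 1)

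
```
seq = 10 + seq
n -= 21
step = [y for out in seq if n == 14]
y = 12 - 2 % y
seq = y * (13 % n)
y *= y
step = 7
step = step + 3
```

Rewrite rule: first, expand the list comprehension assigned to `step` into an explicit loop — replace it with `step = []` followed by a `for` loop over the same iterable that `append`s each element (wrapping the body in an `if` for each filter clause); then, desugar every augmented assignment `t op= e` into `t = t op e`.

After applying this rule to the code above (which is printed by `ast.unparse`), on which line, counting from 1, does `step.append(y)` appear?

Transformed code:
seq = 10 + seq
n = n - 21
step = []
for out in seq:
    if n == 14:
        step.append(y)
y = 12 - 2 % y
seq = y * (13 % n)
y = y * y
step = 7
step = step + 3

6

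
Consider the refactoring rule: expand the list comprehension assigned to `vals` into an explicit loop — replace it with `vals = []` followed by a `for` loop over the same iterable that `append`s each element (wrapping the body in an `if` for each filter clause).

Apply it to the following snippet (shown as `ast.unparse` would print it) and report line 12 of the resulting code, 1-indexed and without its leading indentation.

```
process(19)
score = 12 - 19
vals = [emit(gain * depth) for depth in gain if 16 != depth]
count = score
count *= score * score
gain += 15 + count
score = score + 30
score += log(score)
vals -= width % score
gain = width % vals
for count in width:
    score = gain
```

vals -= width % score

Transformed code:
process(19)
score = 12 - 19
vals = []
for depth in gain:
    if 16 != depth:
        vals.append(emit(gain * depth))
count = score
count *= score * score
gain += 15 + count
score = score + 30
score += log(score)
vals -= width % score
gain = width % vals
for count in width:
    score = gain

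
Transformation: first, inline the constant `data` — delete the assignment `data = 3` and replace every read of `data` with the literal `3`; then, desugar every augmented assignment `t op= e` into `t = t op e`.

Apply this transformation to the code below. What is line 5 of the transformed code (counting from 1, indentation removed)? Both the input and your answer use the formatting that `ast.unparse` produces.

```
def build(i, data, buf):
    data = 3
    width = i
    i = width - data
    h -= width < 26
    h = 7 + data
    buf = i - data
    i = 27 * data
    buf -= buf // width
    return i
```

Transformed code:
def build(i, data, buf):
    width = i
    i = width - 3
    h = h - (width < 26)
    h = 7 + 3
    buf = i - 3
    i = 27 * 3
    buf = buf - buf // width
    return i

h = 7 + 3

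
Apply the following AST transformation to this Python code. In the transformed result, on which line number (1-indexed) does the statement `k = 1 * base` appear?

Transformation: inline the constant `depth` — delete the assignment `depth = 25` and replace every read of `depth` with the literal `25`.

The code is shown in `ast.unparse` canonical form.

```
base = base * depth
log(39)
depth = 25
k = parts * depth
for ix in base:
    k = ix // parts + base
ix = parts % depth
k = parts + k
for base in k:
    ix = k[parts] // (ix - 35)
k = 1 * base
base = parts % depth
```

Transformed code:
base = base * 25
log(39)
k = parts * 25
for ix in base:
    k = ix // parts + base
ix = parts % 25
k = parts + k
for base in k:
    ix = k[parts] // (ix - 35)
k = 1 * base
base = parts % 25

10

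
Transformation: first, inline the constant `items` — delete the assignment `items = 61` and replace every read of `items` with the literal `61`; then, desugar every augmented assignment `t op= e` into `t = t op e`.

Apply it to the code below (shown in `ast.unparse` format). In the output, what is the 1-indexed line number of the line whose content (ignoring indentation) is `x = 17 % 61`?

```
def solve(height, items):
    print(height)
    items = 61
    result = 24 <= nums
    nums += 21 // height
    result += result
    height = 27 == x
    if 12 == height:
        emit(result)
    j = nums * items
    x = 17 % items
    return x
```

10

Transformed code:
def solve(height, items):
    print(height)
    result = 24 <= nums
    nums = nums + 21 // height
    result = result + result
    height = 27 == x
    if 12 == height:
        emit(result)
    j = nums * 61
    x = 17 % 61
    return x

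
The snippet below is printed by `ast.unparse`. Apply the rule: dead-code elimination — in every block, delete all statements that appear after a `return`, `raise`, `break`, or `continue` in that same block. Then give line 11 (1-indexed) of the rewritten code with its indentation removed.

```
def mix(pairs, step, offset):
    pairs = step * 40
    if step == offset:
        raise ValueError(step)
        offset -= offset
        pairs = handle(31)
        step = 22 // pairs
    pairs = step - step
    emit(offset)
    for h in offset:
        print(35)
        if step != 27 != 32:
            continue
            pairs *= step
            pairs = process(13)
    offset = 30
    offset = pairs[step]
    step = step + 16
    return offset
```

offset = 30

Transformed code:
def mix(pairs, step, offset):
    pairs = step * 40
    if step == offset:
        raise ValueError(step)
    pairs = step - step
    emit(offset)
    for h in offset:
        print(35)
        if step != 27 != 32:
            continue
    offset = 30
    offset = pairs[step]
    step = step + 16
    return offset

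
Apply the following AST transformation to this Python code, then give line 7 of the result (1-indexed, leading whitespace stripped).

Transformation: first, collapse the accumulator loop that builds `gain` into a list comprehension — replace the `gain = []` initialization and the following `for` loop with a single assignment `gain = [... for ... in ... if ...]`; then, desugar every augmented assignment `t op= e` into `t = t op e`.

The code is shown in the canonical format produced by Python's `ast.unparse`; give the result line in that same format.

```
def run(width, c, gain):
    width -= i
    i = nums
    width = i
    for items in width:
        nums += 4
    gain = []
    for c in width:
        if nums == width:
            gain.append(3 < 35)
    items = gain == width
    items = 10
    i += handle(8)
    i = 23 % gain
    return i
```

gain = [3 < 35 for c in width if nums == width]

Transformed code:
def run(width, c, gain):
    width = width - i
    i = nums
    width = i
    for items in width:
        nums = nums + 4
    gain = [3 < 35 for c in width if nums == width]
    items = gain == width
    items = 10
    i = i + handle(8)
    i = 23 % gain
    return i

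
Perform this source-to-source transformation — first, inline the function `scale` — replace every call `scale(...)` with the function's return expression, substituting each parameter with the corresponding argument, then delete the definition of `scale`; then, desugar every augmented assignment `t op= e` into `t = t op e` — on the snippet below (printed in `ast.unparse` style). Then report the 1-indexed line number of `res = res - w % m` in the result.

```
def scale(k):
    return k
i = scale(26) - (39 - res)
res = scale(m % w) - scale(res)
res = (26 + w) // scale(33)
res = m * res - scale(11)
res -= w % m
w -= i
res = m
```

5

Transformed code:
i = 26 - (39 - res)
res = m % w - res
res = (26 + w) // 33
res = m * res - 11
res = res - w % m
w = w - i
res = m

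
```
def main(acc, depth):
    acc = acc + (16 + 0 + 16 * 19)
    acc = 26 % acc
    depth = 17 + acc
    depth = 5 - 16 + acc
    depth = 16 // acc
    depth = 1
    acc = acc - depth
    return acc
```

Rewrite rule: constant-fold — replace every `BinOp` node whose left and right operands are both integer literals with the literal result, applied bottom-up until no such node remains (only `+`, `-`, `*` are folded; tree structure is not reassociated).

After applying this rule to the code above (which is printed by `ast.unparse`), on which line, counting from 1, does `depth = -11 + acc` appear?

Transformed code:
def main(acc, depth):
    acc = acc + 320
    acc = 26 % acc
    depth = 17 + acc
    depth = -11 + acc
    depth = 16 // acc
    depth = 1
    acc = acc - depth
    return acc

5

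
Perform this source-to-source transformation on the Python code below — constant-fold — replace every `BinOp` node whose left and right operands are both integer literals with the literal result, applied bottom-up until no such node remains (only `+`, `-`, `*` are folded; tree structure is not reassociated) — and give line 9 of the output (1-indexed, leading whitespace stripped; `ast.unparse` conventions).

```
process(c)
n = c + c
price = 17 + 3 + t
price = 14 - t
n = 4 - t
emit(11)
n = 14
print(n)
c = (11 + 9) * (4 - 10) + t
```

Transformed code:
process(c)
n = c + c
price = 20 + t
price = 14 - t
n = 4 - t
emit(11)
n = 14
print(n)
c = -120 + t

c = -120 + t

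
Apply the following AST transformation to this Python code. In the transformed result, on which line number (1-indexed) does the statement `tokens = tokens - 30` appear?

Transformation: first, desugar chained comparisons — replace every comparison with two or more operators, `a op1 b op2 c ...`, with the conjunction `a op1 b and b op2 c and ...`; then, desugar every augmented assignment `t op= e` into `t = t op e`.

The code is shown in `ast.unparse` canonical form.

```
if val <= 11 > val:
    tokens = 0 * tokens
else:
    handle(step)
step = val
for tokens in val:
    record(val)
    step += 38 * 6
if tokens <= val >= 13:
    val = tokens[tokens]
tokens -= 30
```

11

Transformed code:
if val <= 11 and 11 > val:
    tokens = 0 * tokens
else:
    handle(step)
step = val
for tokens in val:
    record(val)
    step = step + 38 * 6
if tokens <= val and val >= 13:
    val = tokens[tokens]
tokens = tokens - 30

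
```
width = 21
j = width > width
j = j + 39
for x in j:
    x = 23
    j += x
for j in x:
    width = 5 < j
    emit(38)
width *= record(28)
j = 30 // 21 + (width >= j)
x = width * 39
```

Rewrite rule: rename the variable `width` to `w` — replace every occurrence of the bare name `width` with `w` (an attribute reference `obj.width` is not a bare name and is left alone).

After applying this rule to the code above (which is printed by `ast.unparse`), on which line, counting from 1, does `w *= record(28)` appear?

Transformed code:
w = 21
j = w > w
j = j + 39
for x in j:
    x = 23
    j += x
for j in x:
    w = 5 < j
    emit(38)
w *= record(28)
j = 30 // 21 + (w >= j)
x = w * 39

10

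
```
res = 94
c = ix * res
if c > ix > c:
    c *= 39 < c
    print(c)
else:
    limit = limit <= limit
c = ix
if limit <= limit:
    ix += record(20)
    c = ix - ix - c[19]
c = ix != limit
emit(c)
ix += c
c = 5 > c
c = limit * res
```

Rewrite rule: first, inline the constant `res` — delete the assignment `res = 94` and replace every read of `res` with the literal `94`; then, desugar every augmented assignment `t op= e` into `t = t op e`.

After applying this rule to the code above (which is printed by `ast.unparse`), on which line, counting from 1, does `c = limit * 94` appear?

Transformed code:
c = ix * 94
if c > ix > c:
    c = c * (39 < c)
    print(c)
else:
    limit = limit <= limit
c = ix
if limit <= limit:
    ix = ix + record(20)
    c = ix - ix - c[19]
c = ix != limit
emit(c)
ix = ix + c
c = 5 > c
c = limit * 94

15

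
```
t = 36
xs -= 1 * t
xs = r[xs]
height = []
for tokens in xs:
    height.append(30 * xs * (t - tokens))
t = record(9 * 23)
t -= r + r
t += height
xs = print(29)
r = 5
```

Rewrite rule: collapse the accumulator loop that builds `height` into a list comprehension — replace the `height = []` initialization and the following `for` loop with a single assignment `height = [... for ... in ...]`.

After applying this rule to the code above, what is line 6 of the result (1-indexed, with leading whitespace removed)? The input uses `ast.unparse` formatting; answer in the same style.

Transformed code:
t = 36
xs -= 1 * t
xs = r[xs]
height = [30 * xs * (t - tokens) for tokens in xs]
t = record(9 * 23)
t -= r + r
t += height
xs = print(29)
r = 5

t -= r + r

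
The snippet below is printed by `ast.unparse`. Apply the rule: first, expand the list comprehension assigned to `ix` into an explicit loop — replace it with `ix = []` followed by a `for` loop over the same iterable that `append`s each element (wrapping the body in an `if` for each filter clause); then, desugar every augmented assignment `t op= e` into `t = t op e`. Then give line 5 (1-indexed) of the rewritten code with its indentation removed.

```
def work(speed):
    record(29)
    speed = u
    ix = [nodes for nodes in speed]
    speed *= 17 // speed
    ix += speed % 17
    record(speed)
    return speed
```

for nodes in speed:

Transformed code:
def work(speed):
    record(29)
    speed = u
    ix = []
    for nodes in speed:
        ix.append(nodes)
    speed = speed * (17 // speed)
    ix = ix + speed % 17
    record(speed)
    return speed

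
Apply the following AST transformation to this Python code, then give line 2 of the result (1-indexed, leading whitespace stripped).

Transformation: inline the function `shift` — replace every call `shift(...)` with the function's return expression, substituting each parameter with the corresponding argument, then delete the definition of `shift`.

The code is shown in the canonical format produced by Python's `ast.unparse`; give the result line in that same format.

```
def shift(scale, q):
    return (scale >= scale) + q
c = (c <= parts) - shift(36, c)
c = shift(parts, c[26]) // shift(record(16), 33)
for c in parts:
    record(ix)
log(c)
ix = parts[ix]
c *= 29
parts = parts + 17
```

c = ((parts >= parts) + c[26]) // ((record(16) >= record(16)) + 33)

Transformed code:
c = (c <= parts) - ((36 >= 36) + c)
c = ((parts >= parts) + c[26]) // ((record(16) >= record(16)) + 33)
for c in parts:
    record(ix)
log(c)
ix = parts[ix]
c *= 29
parts = parts + 17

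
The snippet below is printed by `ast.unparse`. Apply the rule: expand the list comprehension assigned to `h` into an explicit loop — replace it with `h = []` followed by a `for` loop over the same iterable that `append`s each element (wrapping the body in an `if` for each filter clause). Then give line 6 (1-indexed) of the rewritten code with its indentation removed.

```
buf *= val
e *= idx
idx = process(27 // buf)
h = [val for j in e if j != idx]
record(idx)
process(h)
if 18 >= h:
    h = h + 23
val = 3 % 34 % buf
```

if j != idx:

Transformed code:
buf *= val
e *= idx
idx = process(27 // buf)
h = []
for j in e:
    if j != idx:
        h.append(val)
record(idx)
process(h)
if 18 >= h:
    h = h + 23
val = 3 % 34 % buf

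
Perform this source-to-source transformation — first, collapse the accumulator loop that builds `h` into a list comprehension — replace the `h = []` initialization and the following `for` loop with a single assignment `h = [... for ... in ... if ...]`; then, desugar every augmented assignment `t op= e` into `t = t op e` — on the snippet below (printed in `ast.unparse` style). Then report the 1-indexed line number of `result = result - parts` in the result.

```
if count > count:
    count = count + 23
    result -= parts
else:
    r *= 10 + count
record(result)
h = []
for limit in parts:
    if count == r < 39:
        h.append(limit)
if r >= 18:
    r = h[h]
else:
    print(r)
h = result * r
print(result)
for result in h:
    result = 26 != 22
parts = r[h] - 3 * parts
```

Transformed code:
if count > count:
    count = count + 23
    result = result - parts
else:
    r = r * (10 + count)
record(result)
h = [limit for limit in parts if count == r < 39]
if r >= 18:
    r = h[h]
else:
    print(r)
h = result * r
print(result)
for result in h:
    result = 26 != 22
parts = r[h] - 3 * parts

3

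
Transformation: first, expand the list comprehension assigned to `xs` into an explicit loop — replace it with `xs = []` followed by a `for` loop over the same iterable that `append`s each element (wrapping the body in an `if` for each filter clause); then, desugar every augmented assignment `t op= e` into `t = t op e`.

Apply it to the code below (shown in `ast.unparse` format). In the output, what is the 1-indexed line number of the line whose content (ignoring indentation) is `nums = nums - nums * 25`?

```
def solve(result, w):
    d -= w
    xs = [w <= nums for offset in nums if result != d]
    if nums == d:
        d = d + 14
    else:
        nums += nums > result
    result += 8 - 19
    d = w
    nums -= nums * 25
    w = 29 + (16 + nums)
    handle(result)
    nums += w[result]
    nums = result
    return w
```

13

Transformed code:
def solve(result, w):
    d = d - w
    xs = []
    for offset in nums:
        if result != d:
            xs.append(w <= nums)
    if nums == d:
        d = d + 14
    else:
        nums = nums + (nums > result)
    result = result + (8 - 19)
    d = w
    nums = nums - nums * 25
    w = 29 + (16 + nums)
    handle(result)
    nums = nums + w[result]
    nums = result
    return w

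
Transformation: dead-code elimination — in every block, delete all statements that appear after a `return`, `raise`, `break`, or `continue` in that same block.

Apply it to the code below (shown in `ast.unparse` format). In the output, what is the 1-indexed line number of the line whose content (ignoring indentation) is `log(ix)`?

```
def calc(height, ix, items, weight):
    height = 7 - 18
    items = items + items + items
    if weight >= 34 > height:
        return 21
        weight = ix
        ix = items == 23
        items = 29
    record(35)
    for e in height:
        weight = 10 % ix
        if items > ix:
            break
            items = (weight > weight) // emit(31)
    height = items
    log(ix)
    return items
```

12

Transformed code:
def calc(height, ix, items, weight):
    height = 7 - 18
    items = items + items + items
    if weight >= 34 > height:
        return 21
    record(35)
    for e in height:
        weight = 10 % ix
        if items > ix:
            break
    height = items
    log(ix)
    return items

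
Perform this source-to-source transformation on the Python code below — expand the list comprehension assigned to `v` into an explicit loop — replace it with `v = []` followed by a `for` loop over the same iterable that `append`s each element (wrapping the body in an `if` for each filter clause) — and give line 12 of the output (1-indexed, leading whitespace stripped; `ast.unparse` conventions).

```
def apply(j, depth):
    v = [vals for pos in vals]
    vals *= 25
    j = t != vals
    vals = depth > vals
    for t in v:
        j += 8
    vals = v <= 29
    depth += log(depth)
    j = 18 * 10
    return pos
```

j = 18 * 10

Transformed code:
def apply(j, depth):
    v = []
    for pos in vals:
        v.append(vals)
    vals *= 25
    j = t != vals
    vals = depth > vals
    for t in v:
        j += 8
    vals = v <= 29
    depth += log(depth)
    j = 18 * 10
    return pos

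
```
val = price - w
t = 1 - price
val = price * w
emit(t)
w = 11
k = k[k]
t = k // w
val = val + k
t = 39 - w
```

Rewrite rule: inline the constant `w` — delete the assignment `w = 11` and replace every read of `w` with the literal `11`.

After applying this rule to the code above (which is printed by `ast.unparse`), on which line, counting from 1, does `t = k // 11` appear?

Transformed code:
val = price - 11
t = 1 - price
val = price * 11
emit(t)
k = k[k]
t = k // 11
val = val + k
t = 39 - 11

6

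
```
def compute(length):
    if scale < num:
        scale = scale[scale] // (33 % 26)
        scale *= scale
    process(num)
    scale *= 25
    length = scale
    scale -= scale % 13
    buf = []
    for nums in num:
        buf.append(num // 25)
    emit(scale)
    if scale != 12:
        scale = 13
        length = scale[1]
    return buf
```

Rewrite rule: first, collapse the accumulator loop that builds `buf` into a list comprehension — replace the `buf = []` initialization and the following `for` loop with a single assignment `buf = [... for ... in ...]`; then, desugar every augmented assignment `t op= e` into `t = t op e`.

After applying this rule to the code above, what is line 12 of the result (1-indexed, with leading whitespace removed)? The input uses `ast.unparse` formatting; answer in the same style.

scale = 13

Transformed code:
def compute(length):
    if scale < num:
        scale = scale[scale] // (33 % 26)
        scale = scale * scale
    process(num)
    scale = scale * 25
    length = scale
    scale = scale - scale % 13
    buf = [num // 25 for nums in num]
    emit(scale)
    if scale != 12:
        scale = 13
        length = scale[1]
    return buf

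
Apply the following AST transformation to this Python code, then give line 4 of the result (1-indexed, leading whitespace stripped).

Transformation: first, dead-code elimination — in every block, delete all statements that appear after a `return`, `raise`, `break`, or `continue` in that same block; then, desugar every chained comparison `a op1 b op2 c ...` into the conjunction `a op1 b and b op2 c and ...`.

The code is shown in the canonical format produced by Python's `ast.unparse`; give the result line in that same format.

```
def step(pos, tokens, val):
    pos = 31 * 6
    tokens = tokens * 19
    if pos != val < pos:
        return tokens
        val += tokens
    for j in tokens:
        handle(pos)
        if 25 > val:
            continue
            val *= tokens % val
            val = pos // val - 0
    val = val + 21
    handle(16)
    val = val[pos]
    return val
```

if pos != val and val < pos:

Transformed code:
def step(pos, tokens, val):
    pos = 31 * 6
    tokens = tokens * 19
    if pos != val and val < pos:
        return tokens
    for j in tokens:
        handle(pos)
        if 25 > val:
            continue
    val = val + 21
    handle(16)
    val = val[pos]
    return val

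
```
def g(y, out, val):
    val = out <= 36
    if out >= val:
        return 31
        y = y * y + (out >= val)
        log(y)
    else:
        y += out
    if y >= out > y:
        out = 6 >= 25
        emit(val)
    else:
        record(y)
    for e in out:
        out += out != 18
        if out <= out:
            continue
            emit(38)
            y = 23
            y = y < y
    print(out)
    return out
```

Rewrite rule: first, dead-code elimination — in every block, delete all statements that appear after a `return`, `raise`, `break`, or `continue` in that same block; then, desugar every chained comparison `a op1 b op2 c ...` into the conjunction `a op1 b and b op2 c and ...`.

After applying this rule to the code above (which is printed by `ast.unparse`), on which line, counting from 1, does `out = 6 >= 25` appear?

8

Transformed code:
def g(y, out, val):
    val = out <= 36
    if out >= val:
        return 31
    else:
        y += out
    if y >= out and out > y:
        out = 6 >= 25
        emit(val)
    else:
        record(y)
    for e in out:
        out += out != 18
        if out <= out:
            continue
    print(out)
    return out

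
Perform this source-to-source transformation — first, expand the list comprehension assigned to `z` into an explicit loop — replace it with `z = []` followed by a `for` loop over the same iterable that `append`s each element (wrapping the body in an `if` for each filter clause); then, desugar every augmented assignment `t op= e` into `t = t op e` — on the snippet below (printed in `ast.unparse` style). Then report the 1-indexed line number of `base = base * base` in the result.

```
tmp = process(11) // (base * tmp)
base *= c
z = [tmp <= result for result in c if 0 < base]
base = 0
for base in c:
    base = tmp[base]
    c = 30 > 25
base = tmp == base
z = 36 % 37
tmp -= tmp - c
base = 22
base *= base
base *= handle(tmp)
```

15

Transformed code:
tmp = process(11) // (base * tmp)
base = base * c
z = []
for result in c:
    if 0 < base:
        z.append(tmp <= result)
base = 0
for base in c:
    base = tmp[base]
    c = 30 > 25
base = tmp == base
z = 36 % 37
tmp = tmp - (tmp - c)
base = 22
base = base * base
base = base * handle(tmp)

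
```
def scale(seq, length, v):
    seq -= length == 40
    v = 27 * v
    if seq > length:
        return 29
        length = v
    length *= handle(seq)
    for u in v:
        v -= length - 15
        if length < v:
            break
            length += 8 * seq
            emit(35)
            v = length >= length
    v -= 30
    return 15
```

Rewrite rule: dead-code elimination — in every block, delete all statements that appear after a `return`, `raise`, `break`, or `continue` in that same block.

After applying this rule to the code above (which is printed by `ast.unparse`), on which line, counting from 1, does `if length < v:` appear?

9

Transformed code:
def scale(seq, length, v):
    seq -= length == 40
    v = 27 * v
    if seq > length:
        return 29
    length *= handle(seq)
    for u in v:
        v -= length - 15
        if length < v:
            break
    v -= 30
    return 15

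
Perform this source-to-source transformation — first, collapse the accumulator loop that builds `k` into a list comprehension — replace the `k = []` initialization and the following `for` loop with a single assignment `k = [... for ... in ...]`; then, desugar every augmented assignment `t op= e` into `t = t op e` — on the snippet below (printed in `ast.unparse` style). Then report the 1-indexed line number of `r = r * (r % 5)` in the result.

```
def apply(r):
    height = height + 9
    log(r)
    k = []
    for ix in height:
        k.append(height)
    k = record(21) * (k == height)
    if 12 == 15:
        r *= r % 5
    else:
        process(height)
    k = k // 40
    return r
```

Transformed code:
def apply(r):
    height = height + 9
    log(r)
    k = [height for ix in height]
    k = record(21) * (k == height)
    if 12 == 15:
        r = r * (r % 5)
    else:
        process(height)
    k = k // 40
    return r

7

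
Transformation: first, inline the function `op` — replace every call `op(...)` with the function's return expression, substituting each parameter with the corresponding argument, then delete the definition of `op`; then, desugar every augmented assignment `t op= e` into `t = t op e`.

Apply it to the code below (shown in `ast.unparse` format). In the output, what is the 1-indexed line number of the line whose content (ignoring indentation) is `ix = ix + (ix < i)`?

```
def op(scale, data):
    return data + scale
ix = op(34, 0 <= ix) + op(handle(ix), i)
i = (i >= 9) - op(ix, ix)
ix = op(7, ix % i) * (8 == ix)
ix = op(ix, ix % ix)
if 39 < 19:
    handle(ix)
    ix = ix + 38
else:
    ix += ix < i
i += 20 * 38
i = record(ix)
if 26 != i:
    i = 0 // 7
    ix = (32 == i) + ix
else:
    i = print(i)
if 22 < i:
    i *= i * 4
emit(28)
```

Transformed code:
ix = (0 <= ix) + 34 + (i + handle(ix))
i = (i >= 9) - (ix + ix)
ix = (ix % i + 7) * (8 == ix)
ix = ix % ix + ix
if 39 < 19:
    handle(ix)
    ix = ix + 38
else:
    ix = ix + (ix < i)
i = i + 20 * 38
i = record(ix)
if 26 != i:
    i = 0 // 7
    ix = (32 == i) + ix
else:
    i = print(i)
if 22 < i:
    i = i * (i * 4)
emit(28)

9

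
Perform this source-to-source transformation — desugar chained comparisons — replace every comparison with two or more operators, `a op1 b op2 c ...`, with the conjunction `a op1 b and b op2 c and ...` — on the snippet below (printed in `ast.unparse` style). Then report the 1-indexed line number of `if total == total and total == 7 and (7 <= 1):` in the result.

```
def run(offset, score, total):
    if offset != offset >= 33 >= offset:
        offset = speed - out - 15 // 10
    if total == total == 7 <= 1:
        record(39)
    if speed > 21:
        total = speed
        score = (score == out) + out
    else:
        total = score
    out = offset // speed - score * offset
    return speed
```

Transformed code:
def run(offset, score, total):
    if offset != offset and offset >= 33 and (33 >= offset):
        offset = speed - out - 15 // 10
    if total == total and total == 7 and (7 <= 1):
        record(39)
    if speed > 21:
        total = speed
        score = (score == out) + out
    else:
        total = score
    out = offset // speed - score * offset
    return speed

4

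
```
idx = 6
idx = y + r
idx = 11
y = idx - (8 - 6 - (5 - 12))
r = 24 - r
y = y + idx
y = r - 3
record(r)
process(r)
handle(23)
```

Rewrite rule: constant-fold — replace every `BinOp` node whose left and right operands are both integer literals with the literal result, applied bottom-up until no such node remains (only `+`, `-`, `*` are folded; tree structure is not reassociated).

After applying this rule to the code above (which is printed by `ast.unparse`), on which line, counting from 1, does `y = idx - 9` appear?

4

Transformed code:
idx = 6
idx = y + r
idx = 11
y = idx - 9
r = 24 - r
y = y + idx
y = r - 3
record(r)
process(r)
handle(23)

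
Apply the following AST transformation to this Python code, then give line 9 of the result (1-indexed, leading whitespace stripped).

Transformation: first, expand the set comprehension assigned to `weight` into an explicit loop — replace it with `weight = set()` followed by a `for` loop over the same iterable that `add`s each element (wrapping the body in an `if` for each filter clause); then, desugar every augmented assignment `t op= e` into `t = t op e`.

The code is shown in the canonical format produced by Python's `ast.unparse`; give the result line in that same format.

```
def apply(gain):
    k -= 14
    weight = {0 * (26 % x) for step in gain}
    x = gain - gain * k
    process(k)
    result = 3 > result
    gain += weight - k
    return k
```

gain = gain + (weight - k)

Transformed code:
def apply(gain):
    k = k - 14
    weight = set()
    for step in gain:
        weight.add(0 * (26 % x))
    x = gain - gain * k
    process(k)
    result = 3 > result
    gain = gain + (weight - k)
    return k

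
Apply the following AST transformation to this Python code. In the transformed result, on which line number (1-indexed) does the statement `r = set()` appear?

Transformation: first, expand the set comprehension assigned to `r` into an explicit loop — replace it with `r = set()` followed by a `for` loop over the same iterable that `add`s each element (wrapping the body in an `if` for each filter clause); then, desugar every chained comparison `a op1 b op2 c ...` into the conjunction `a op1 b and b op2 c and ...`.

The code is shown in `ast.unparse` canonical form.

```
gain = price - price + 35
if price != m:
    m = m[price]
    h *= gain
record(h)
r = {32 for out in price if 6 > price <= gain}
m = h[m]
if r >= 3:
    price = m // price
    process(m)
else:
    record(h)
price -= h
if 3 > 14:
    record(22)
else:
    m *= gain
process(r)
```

6

Transformed code:
gain = price - price + 35
if price != m:
    m = m[price]
    h *= gain
record(h)
r = set()
for out in price:
    if 6 > price and price <= gain:
        r.add(32)
m = h[m]
if r >= 3:
    price = m // price
    process(m)
else:
    record(h)
price -= h
if 3 > 14:
    record(22)
else:
    m *= gain
process(r)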